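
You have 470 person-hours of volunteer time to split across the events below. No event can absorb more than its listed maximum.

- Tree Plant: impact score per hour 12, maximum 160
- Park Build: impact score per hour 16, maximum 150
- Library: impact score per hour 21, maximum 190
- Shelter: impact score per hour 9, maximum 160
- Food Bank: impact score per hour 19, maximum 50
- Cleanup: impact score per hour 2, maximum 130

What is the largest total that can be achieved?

8300

Rank by impact score per hour: Library 21 > Food Bank 19 > Park Build 16 > Tree Plant 12 > Shelter 9 > Cleanup 2.
Library: +190 to 190 (cap) → 280 left.
Food Bank: +50 to 50 (cap) → 230 left.
Park Build takes 150 to reach its cap of 150 → 80 left.
Only 80 left; Tree Plant takes them to reach 80.
Total = 12×80 + 16×150 + 21×190 + 19×50 = 8300.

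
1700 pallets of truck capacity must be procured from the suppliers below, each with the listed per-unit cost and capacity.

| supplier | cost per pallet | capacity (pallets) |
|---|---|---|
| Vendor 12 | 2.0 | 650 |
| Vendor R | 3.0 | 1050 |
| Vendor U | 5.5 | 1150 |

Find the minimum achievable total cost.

Cheapest first:
Take 650 from Vendor 12 at 2.0 — need 1050 more.
Vendor R (3.0): use full 1050 — 0 pallets to go.
Vendor U: unused.
Cost = 650×2.0 + 1050×3.0 = 4450.

4450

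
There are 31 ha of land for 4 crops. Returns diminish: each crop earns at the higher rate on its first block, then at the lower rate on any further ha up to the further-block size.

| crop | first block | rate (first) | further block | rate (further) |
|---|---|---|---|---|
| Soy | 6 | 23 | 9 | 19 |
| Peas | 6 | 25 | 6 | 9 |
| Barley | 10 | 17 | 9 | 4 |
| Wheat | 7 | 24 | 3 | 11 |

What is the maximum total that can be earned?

678

Treat each block as its own option and order by rate: Peas/first 25 > Wheat/first 24 > Soy/first 23 > Soy/second 19 > Barley/first 17 > Wheat/second 11 > Peas/second 9 > Barley/second 4.
Peas/first (25): +6 ; 25 left.
Fill Wheat first block (7 at 24) ; 18 left.
Soy first at 23: fill all 6 ; 12 left.
Fill Soy second block (9 at 19) ; 3 left.
Barley first at 17: only 3 left, fill 3.
Total = 25×6 + 24×7 + 23×6 + 19×9 + 17×3 = 678.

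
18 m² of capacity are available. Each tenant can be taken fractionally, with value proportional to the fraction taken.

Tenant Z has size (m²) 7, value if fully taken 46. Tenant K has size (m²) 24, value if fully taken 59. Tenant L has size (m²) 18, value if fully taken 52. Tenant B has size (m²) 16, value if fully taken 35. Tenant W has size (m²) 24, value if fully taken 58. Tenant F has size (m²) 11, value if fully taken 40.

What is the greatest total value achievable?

86

Sort by value density: Tenant Z 46/7≈6.57, Tenant F 40/11≈3.64, Tenant L 52/18≈2.89, Tenant K 59/24≈2.46, Tenant W 58/24≈2.42, Tenant B 35/16≈2.19.
All 7 m² of Tenant Z fit (value 46) → 11 remain.
Tenant F: take in full, 11 m² for value 40 → 0 left.
Total value = 86.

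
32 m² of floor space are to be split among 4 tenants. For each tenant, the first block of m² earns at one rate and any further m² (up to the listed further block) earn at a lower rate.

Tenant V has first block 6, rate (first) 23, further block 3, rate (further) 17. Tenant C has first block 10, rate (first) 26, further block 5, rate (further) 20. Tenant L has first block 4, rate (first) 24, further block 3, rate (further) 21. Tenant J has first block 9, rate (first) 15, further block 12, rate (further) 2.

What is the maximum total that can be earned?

723

Order all 8 blocks by rate: Tenant C/T1 26 > Tenant L/T1 24 > Tenant V/T1 23 > Tenant L/T2 21 > Tenant C/T2 20 > Tenant V/T2 17 > Tenant J/T1 15 > Tenant J/T2 2.
Tenant C/T1 (26): +10 — 22 left.
Fill Tenant L T1 block (4 at 24) — 18 left.
Fill Tenant V T1 block (6 at 23) — 12 left.
Fill Tenant L T2 block (3 at 21) — 9 left.
Fill Tenant C T2 block (5 at 20) — 4 left.
Tenant V T2 at 17: fill all 3 — 1 left.
Tenant J/T1: +1 of 9 at 15; pool empty.
Total = 26×10 + 24×4 + 23×6 + 21×3 + 20×5 + 17×3 + 15×1 = 723.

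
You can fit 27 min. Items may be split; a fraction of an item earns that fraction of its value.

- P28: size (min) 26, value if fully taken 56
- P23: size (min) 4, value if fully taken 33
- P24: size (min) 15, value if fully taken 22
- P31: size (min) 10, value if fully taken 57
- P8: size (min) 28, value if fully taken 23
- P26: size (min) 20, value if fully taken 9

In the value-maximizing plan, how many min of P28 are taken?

13

Best value per unit of size first: P23 33/4≈8.25, P31 57/10≈5.7, P28 56/26≈2.15, P24 22/15≈1.47, P8 23/28≈0.821, P26 9/20≈0.45.
Take all of P23 (4 min, value 33) — 23 min left.
All 10 min of P31 fit (value 57) — 13 remain.
Fill the last 13 min with part of P28: 13/26 of it earns 28.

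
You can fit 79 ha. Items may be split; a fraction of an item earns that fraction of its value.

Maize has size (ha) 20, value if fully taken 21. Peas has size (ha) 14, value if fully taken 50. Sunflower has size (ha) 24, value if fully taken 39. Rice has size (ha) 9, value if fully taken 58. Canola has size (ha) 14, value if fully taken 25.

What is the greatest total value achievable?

190.9

Best value per unit of size first: Rice 58/9≈6.44, Peas 50/14≈3.57, Canola 25/14≈1.79, Sunflower 39/24≈1.62, Maize 21/20≈1.05.
All 9 ha of Rice fit (value 58) — 70 remain.
Take all of Peas (14 ha, value 50) — 56 ha left.
Canola: take in full, 14 ha for value 25 — 42 left.
Sunflower: take in full, 24 ha for value 39 — 18 left.
Only 18 ha remain; take 18/20 of Maize for value 21×18/20 = 18.9.
Total value = 190.9.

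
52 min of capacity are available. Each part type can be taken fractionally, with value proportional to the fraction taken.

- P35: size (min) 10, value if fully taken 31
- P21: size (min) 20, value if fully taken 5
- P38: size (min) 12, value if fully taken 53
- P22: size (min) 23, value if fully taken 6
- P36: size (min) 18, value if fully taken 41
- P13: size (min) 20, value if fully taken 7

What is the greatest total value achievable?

129.2

Rank by value-to-size ratio: P38 53/12≈4.42, P35 31/10≈3.1, P36 41/18≈2.28, P13 7/20≈0.35, P22 6/23≈0.261, P21 5/20≈0.25.
Take all of P38 (12 min, value 53) — 40 min left.
Take all of P35 (10 min, value 31) — 30 min left.
Take all of P36 (18 min, value 41) — 12 min left.
Only 12 min remain; take 12/20 of P13 for value 7×12/20 = 4.2.
Total value = 129.2.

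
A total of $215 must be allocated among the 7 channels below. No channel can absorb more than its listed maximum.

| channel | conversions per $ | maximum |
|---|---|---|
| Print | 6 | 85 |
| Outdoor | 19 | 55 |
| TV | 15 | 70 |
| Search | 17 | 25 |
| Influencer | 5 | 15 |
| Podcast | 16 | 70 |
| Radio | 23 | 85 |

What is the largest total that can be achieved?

4225

Rank by conversions per $: Radio 23 > Outdoor 19 > Search 17 > Podcast 16 > TV 15 > Print 6 > Influencer 5.
Radio takes 85 to reach its cap of 85 → 130 left.
Give Outdoor 55 to hit its cap of 55 → 75 left.
Search: +25 to 25 (cap) → 50 left.
Only 50 left; Podcast takes them to reach 50.
Total = 19×55 + 17×25 + 16×50 + 23×85 = 4225.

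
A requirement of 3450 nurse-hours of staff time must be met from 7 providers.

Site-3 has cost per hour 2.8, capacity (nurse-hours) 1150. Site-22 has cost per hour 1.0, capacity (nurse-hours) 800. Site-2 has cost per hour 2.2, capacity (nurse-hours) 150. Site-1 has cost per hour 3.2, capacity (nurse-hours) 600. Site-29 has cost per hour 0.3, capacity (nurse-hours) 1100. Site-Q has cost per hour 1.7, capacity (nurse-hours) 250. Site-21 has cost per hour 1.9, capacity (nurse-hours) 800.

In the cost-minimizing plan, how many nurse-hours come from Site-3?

350

Cheapest first:
Site-29 (0.3): use full 1100 — 2350 nurse-hours to go.
Site-22 (1.0): use full 800 — 1550 nurse-hours to go.
Site-Q at 1.7: take all 250 nurse-hours — 1300 still needed.
Site-21 at 1.9: take all 800 nurse-hours — 500 still needed.
Take 150 from Site-2 at 2.2 — need 350 more.
Take 350 from Site-3 at 2.8 to finish.
Site-1: unused.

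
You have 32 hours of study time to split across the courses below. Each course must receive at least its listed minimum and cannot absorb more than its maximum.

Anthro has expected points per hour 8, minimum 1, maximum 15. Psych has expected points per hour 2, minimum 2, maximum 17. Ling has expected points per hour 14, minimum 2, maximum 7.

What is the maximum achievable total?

Meeting every minimum uses 1+2+2 = 5 hours, leaving 27.
Order the courses by expected points per hour: Ling 14 > Anthro 8 > Psych 2.
Ling takes 5 more to reach its cap of 7 — 22 left.
Anthro takes 14 more to reach its cap of 15 — 8 left.
Psych: +8 (room for 15) → 10. Pool exhausted.
Total = 8×15 + 2×10 + 14×7 = 238.

238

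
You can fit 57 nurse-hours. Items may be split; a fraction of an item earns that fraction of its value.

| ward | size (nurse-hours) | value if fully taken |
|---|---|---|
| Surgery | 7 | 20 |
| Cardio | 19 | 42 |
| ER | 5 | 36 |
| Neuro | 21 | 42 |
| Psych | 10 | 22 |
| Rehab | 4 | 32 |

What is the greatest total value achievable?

Sort by value density: Rehab 32/4≈8, ER 36/5≈7.2, Surgery 20/7≈2.86, Cardio 42/19≈2.21, Psych 22/10≈2.2, Neuro 42/21≈2.
Rehab: take in full, 4 nurse-hours for value 32 → 53 left.
Take all of ER (5 nurse-hours, value 36) → 48 nurse-hours left.
Take all of Surgery (7 nurse-hours, value 20) → 41 nurse-hours left.
Take all of Cardio (19 nurse-hours, value 42) → 22 nurse-hours left.
Psych: take in full, 10 nurse-hours for value 22 → 12 left.
Only 12 nurse-hours remain; take 12/21 of Neuro for value 42×12/21 = 24.
Total value = 176.

176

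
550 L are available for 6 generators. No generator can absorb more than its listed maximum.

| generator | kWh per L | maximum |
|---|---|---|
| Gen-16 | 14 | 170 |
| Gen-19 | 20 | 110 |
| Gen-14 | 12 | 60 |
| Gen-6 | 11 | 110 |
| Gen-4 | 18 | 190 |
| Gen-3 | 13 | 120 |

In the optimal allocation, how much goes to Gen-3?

80

Rank by kWh per L: Gen-19 20 > Gen-4 18 > Gen-16 14 > Gen-3 13 > Gen-14 12 > Gen-6 11.
Give Gen-19 110 to hit its cap of 110 → 440 left.
Give Gen-4 190 to hit its cap of 190 → 250 left.
Gen-16 takes 170 to reach its cap of 170 → 80 left.
Gen-3: +80 (room for 120) → 80. Pool exhausted.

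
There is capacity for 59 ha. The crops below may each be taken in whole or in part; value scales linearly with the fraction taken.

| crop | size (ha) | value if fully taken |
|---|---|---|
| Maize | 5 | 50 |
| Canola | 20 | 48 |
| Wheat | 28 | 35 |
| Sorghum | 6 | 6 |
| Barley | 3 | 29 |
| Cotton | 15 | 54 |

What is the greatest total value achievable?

Best value per unit of size first: Maize 50/5≈10, Barley 29/3≈9.67, Cotton 54/15≈3.6, Canola 48/20≈2.4, Wheat 35/28≈1.25, Sorghum 6/6≈1.
Take all of Maize (5 ha, value 50) → 54 ha left.
All 3 ha of Barley fit (value 29) → 51 remain.
Cotton: take in full, 15 ha for value 54 → 36 left.
Take all of Canola (20 ha, value 48) → 16 ha left.
Fill the last 16 ha with part of Wheat: 16/28 of it earns 20.
Total value = 201.

201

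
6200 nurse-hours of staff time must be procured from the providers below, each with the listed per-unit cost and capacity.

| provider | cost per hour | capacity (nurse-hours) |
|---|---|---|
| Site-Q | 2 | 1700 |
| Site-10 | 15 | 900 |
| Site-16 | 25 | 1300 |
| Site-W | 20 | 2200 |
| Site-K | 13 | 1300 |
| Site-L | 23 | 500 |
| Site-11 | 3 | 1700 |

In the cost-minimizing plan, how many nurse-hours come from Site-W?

Use providers in increasing cost order.
Site-Q at 2: take all 1700 nurse-hours — 4500 still needed.
Site-11 (3): use full 1700 — 2800 nurse-hours to go.
Site-K (13): use full 1300 — 1500 nurse-hours to go.
Take 900 from Site-10 at 15 — need 600 more.
Take 600 from Site-W at 20 to finish.
Site-L, Site-16: unused.

600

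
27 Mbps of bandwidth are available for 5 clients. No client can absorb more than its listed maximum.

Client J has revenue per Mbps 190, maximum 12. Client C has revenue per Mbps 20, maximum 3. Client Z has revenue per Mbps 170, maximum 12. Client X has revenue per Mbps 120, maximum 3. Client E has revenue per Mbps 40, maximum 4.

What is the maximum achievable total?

4680

Order the clients by revenue per Mbps: Client J 190 > Client Z 170 > Client X 120 > Client E 40 > Client C 20.
Give Client J 12 to hit its cap of 12 ; 15 left.
Client Z: +12 to 12 (cap) ; 3 left.
Client X takes 3 to reach its cap of 3 ; 0 left.
Total = 190×12 + 170×12 + 120×3 = 4680.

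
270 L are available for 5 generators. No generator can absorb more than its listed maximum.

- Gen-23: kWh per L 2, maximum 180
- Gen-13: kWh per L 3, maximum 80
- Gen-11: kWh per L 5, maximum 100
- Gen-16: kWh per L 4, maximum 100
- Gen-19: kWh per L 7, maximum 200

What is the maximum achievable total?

Highest kWh per L first: Gen-19 7 > Gen-11 5 > Gen-16 4 > Gen-13 3 > Gen-23 2.
Give Gen-19 200 to hit its cap of 200 ; 70 left.
Gen-11: +70 (room for 100) → 70. Pool exhausted.
Total = 5×70 + 7×200 = 1750.

1750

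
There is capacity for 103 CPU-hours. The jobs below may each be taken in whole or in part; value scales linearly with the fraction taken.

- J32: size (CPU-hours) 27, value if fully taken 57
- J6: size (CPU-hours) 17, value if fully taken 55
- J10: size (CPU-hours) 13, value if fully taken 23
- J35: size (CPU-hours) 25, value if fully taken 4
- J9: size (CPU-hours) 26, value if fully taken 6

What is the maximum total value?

Sort by value density: J6 55/17≈3.24, J32 57/27≈2.11, J10 23/13≈1.77, J9 6/26≈0.231, J35 4/25≈0.16.
All 17 CPU-hours of J6 fit (value 55) ; 86 remain.
Take all of J32 (27 CPU-hours, value 57) ; 59 CPU-hours left.
J10: take in full, 13 CPU-hours for value 23 ; 46 left.
Take all of J9 (26 CPU-hours, value 6) ; 20 CPU-hours left.
20 CPU-hours left: a 20/25 share of J35 gives 4×20/25 = 3.2.
Total value = 144.2.

144.2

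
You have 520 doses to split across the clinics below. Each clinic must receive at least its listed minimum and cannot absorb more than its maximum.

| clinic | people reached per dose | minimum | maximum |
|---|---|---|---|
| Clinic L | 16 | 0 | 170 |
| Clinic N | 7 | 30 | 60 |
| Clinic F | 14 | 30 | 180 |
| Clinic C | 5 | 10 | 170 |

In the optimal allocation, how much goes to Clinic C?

Meeting every minimum uses 0+30+30+10 = 70 doses, leaving 450.
Rank by people reached per dose: Clinic L 16 > Clinic F 14 > Clinic N 7 > Clinic C 5.
Clinic L takes 170 more to reach its cap of 170 → 280 left.
Clinic F takes 150 more to reach its cap of 180 → 130 left.
Clinic N: +30 to 60 (cap) → 100 left.
Only 100 left; Clinic C takes them to reach 110.

110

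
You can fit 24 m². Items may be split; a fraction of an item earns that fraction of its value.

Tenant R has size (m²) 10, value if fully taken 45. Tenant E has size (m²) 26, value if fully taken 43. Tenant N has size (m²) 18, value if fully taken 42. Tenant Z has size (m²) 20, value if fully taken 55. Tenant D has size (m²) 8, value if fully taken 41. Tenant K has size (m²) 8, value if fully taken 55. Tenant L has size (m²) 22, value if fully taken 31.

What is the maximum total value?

132

Best value per unit of size first: Tenant K 55/8≈6.88, Tenant D 41/8≈5.12, Tenant R 45/10≈4.5, Tenant Z 55/20≈2.75, Tenant N 42/18≈2.33, Tenant E 43/26≈1.65, Tenant L 31/22≈1.41.
Take all of Tenant K (8 m², value 55) — 16 m² left.
Take all of Tenant D (8 m², value 41) — 8 m² left.
8 m² left: a 8/10 share of Tenant R gives 45×8/10 = 36.
Total value = 132.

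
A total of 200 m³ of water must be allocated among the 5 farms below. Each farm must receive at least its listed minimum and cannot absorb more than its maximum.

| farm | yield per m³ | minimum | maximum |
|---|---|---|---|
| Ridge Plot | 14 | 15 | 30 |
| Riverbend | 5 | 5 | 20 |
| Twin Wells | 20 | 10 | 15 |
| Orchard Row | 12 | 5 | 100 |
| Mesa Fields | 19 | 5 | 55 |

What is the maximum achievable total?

2930

Meeting every minimum uses 15+5+10+5+5 = 40 m³, leaving 160.
Highest yield per m³ first: Twin Wells 20 > Mesa Fields 19 > Ridge Plot 14 > Orchard Row 12 > Riverbend 5.
Give Twin Wells 5 more to hit its cap of 15 ; 155 left.
Give Mesa Fields 50 more to hit its cap of 55 ; 105 left.
Give Ridge Plot 15 more to hit its cap of 30 ; 90 left.
Orchard Row: +90 (room for 95) → 95. Pool exhausted.
Total = 14×30 + 5×5 + 20×15 + 12×95 + 19×55 = 2930.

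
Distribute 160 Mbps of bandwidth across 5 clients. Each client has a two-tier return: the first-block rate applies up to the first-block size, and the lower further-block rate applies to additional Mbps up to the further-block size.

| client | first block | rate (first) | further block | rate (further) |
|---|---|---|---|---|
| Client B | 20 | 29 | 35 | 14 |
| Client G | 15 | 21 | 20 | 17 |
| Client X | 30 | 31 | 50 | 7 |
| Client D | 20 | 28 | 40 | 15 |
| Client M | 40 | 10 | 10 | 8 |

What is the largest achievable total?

Treat each block as its own option and order by rate: Client X/T1 31 > Client B/T1 29 > Client D/T1 28 > Client G/T1 21 > Client G/T2 17 > Client D/T2 15 > Client B/T2 14 > Client M/T1 10 > Client M/T2 8 > Client X/T2 7.
Client X/T1 (31): +30 ; 130 left.
Client B/T1 (29): +20 ; 110 left.
Client D T1 at 28: fill all 20 ; 90 left.
Client G T1 at 21: fill all 15 ; 75 left.
Fill Client G T2 block (20 at 17) ; 55 left.
Client D/T2 (15): +40 ; 15 left.
Client B/T2: +15 of 35 at 14; pool empty.
Total = 31×30 + 29×20 + 28×20 + 21×15 + 17×20 + 15×40 + 14×15 = 3535.

3535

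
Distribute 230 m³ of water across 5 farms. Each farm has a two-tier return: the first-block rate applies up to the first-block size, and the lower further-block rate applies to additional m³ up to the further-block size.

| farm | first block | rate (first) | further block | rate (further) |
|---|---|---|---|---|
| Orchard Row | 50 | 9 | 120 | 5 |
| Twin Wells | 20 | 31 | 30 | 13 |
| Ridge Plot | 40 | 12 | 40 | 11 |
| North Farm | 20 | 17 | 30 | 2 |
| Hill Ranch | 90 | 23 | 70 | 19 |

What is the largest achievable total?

4750

Rank every tier by rate: Twin Wells/first 31 > Hill Ranch/first 23 > Hill Ranch/second 19 > North Farm/first 17 > Twin Wells/second 13 > Ridge Plot/first 12 > Ridge Plot/second 11 > Orchard Row/first 9 > Orchard Row/second 5 > North Farm/second 2.
Twin Wells first at 31: fill all 20 — 210 left.
Hill Ranch first at 23: fill all 90 — 120 left.
Fill Hill Ranch second block (70 at 19) — 50 left.
North Farm first at 17: fill all 20 — 30 left.
Twin Wells/second (13): +30 — 0 left.
Total = 31×20 + 23×90 + 19×70 + 17×20 + 13×30 = 4750.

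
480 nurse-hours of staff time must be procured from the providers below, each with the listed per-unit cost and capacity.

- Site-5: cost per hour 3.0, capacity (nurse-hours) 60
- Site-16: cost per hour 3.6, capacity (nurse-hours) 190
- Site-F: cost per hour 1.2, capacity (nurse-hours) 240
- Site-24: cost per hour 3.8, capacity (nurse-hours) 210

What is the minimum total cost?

Cheapest first:
Site-F at 1.2: take all 240 nurse-hours → 240 still needed.
Take 60 from Site-5 at 3.0 → need 180 more.
Site-16 at 3.6: take 180 of its 190 → requirement met.
Site-24: unused.
Cost = 240×1.2 + 60×3.0 + 180×3.6 = 1116.

1116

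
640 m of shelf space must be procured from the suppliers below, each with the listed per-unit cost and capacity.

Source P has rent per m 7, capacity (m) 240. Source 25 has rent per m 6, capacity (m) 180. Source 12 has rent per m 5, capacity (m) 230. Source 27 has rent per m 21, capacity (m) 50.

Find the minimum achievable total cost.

Cheapest first:
Source 12 at 5: take all 230 m ; 410 still needed.
Take 180 from Source 25 at 6 ; need 230 more.
Source P at 7: take 230 of its 240 ; requirement met.
Source 27: unused.
Cost = 230×5 + 180×6 + 230×7 = 3840.

3840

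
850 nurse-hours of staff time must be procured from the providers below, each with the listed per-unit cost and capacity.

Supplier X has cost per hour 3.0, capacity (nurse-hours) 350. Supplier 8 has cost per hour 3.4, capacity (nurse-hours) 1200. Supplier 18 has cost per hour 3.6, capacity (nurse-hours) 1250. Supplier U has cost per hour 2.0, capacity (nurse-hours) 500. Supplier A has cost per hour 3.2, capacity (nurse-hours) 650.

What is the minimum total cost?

Fill from the cheapest provider first.
Supplier U (2.0): use full 500 ; 350 nurse-hours to go.
Take 350 from Supplier X at 3.0 ; need 0 more.
Supplier A, Supplier 8, Supplier 18: unused.
Cost = 500×2.0 + 350×3.0 = 2050.

2050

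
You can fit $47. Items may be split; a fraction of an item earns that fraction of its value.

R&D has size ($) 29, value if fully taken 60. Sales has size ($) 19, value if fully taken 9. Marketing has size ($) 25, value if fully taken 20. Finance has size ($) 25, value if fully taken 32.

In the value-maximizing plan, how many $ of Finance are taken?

18

Sort by value density: R&D 60/29≈2.07, Finance 32/25≈1.28, Marketing 20/25≈0.8, Sales 9/19≈0.474.
R&D: take in full, 29 $ for value 60 ; 18 left.
Fill the last 18 $ with part of Finance: 18/25 of it earns 23.04.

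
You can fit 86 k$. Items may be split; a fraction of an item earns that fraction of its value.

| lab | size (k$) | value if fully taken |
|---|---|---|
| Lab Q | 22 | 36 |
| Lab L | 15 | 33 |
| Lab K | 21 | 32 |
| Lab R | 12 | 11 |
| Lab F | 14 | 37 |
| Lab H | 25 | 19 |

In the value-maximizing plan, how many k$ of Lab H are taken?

2

Rank by value-to-size ratio: Lab F 37/14≈2.64, Lab L 33/15≈2.2, Lab Q 36/22≈1.64, Lab K 32/21≈1.52, Lab R 11/12≈0.917, Lab H 19/25≈0.76.
Take all of Lab F (14 k$, value 37) ; 72 k$ left.
All 15 k$ of Lab L fit (value 33) ; 57 remain.
Take all of Lab Q (22 k$, value 36) ; 35 k$ left.
Take all of Lab K (21 k$, value 32) ; 14 k$ left.
All 12 k$ of Lab R fit (value 11) ; 2 remain.
2 k$ left: a 2/25 share of Lab H gives 19×2/25 = 1.52.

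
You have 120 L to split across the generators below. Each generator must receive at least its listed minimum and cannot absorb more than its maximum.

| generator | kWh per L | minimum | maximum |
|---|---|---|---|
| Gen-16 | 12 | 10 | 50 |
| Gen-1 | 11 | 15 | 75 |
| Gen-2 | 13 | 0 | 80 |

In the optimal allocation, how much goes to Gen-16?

25

Meeting every minimum uses 10+15+0 = 25 L, leaving 95.
Rank by kWh per L: Gen-2 13 > Gen-16 12 > Gen-1 11.
Give Gen-2 80 more to hit its cap of 80 — 15 left.
Gen-16 has room for 40 more but only 15 remain, so it gets 25.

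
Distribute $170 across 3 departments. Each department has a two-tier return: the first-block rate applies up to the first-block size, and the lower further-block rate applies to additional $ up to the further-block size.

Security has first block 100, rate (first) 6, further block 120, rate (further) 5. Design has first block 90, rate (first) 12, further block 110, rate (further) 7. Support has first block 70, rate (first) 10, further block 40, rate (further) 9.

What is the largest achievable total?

Rank every tier by rate: Design/first 12 > Support/first 10 > Support/second 9 > Design/second 7 > Security/first 6 > Security/second 5.
Design first at 12: fill all 90 — 80 left.
Support first at 10: fill all 70 — 10 left.
10 remain; put them into Support second at 9.
Total = 12×90 + 10×70 + 9×10 = 1870.

1870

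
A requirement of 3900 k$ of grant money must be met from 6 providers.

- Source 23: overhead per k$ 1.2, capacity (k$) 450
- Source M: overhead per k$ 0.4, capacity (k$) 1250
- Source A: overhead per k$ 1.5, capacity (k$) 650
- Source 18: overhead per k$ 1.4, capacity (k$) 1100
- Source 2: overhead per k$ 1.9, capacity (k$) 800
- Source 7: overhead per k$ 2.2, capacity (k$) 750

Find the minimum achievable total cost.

4410

Cheapest first:
Source M (0.4): use full 1250 → 2650 k$ to go.
Take 450 from Source 23 at 1.2 → need 2200 more.
Source 18 (1.4): use full 1100 → 1100 k$ to go.
Take 650 from Source A at 1.5 → need 450 more.
Take 450 from Source 2 at 1.9 to finish.
Source 7: unused.
Cost = 1250×0.4 + 450×1.2 + 1100×1.4 + 650×1.5 + 450×1.9 = 4410.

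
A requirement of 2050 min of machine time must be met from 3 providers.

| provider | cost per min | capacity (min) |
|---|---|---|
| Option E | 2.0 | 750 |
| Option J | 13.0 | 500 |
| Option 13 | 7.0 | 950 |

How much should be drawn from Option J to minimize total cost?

Fill from the cheapest provider first.
Take 750 from Option E at 2.0 — need 1300 more.
Take 950 from Option 13 at 7.0 — need 350 more.
Take 350 from Option J at 13.0 to finish.

350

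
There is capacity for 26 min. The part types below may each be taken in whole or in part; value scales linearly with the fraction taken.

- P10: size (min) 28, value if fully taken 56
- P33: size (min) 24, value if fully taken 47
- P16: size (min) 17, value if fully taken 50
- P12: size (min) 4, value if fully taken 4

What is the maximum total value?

Rank by value-to-size ratio: P16 50/17≈2.94, P10 56/28≈2, P33 47/24≈1.96, P12 4/4≈1.
All 17 min of P16 fit (value 50) ; 9 remain.
9 min left: a 9/28 share of P10 gives 56×9/28 = 18.
Total value = 68.

68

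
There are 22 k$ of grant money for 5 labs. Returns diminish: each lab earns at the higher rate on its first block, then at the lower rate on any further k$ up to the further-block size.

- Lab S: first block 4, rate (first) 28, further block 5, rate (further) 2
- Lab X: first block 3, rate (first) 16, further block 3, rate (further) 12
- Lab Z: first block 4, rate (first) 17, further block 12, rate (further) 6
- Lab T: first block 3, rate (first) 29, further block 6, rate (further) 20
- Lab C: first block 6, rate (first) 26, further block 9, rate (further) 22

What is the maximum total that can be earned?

Order all 10 blocks by rate: Lab T/first 29 > Lab S/first 28 > Lab C/first 26 > Lab C/second 22 > Lab T/second 20 > Lab Z/first 17 > Lab X/first 16 > Lab X/second 12 > Lab Z/second 6 > Lab S/second 2.
Lab T/first (29): +3 → 19 left.
Lab S first at 28: fill all 4 → 15 left.
Lab C first at 26: fill all 6 → 9 left.
Lab C/second (22): +9 → 0 left.
Total = 29×3 + 28×4 + 26×6 + 22×9 = 553.

553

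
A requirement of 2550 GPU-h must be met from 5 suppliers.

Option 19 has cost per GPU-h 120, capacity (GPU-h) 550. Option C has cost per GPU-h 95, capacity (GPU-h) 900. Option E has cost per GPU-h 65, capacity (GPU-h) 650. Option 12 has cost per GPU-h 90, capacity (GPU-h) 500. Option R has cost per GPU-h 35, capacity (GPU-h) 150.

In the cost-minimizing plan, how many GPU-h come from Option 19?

Use suppliers in increasing cost order.
Option R (35): use full 150 — 2400 GPU-h to go.
Option E at 65: take all 650 GPU-h — 1750 still needed.
Option 12 (90): use full 500 — 1250 GPU-h to go.
Option C (95): use full 900 — 350 GPU-h to go.
Option 19 (120): take the remaining 350 — done.

350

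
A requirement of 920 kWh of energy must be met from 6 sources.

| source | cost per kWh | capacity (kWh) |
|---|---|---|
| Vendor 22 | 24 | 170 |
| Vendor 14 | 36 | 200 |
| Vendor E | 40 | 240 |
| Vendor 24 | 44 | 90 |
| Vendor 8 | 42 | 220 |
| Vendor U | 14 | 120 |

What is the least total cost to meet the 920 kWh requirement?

Use sources in increasing cost order.
Vendor U (14): use full 120 — 800 kWh to go.
Take 170 from Vendor 22 at 24 — need 630 more.
Vendor 14 (36): use full 200 — 430 kWh to go.
Vendor E (40): use full 240 — 190 kWh to go.
Vendor 8 (42): take the remaining 190 — done.
Vendor 24: unused.
Cost = 120×14 + 170×24 + 200×36 + 240×40 + 190×42 = 30540.

30540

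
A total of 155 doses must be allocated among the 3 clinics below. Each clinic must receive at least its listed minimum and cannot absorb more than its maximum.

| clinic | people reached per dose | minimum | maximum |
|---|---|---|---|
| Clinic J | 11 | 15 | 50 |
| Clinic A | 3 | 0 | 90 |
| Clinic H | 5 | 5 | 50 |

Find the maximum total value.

965

Meeting every minimum uses 15+0+5 = 20 doses, leaving 135.
Highest people reached per dose first: Clinic J 11 > Clinic H 5 > Clinic A 3.
Clinic J takes 35 more to reach its cap of 50 — 100 left.
Clinic H takes 45 more to reach its cap of 50 — 55 left.
Clinic A has room for 90 more but only 55 remain, so it gets 55.
Total = 11×50 + 3×55 + 5×50 = 965.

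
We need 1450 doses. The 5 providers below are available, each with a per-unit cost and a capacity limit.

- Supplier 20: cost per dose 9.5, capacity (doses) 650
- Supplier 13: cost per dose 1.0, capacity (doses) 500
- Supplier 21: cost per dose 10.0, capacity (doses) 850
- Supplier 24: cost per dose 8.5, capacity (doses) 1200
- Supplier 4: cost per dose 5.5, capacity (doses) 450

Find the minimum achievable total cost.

Cheapest first:
Take 500 from Supplier 13 at 1.0 — need 950 more.
Supplier 4 (5.5): use full 450 — 500 doses to go.
Take 500 from Supplier 24 at 8.5 to finish.
Supplier 20, Supplier 21: unused.
Cost = 500×1.0 + 450×5.5 + 500×8.5 = 7225.

7225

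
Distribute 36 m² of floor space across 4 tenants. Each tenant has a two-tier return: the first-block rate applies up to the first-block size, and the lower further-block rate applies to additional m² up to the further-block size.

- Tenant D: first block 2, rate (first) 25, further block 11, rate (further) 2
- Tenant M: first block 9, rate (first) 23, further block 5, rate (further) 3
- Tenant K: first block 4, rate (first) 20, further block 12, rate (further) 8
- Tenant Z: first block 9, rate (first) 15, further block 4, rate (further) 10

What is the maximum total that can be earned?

576

Order all 8 blocks by rate: Tenant D/first 25 > Tenant M/first 23 > Tenant K/first 20 > Tenant Z/first 15 > Tenant Z/second 10 > Tenant K/second 8 > Tenant M/second 3 > Tenant D/second 2.
Tenant D first at 25: fill all 2 ; 34 left.
Tenant M first at 23: fill all 9 ; 25 left.
Tenant K/first (20): +4 ; 21 left.
Tenant Z/first (15): +9 ; 12 left.
Tenant Z/second (10): +4 ; 8 left.
Tenant K/second: +8 of 12 at 8; pool empty.
Total = 25×2 + 23×9 + 20×4 + 15×9 + 10×4 + 8×8 = 576.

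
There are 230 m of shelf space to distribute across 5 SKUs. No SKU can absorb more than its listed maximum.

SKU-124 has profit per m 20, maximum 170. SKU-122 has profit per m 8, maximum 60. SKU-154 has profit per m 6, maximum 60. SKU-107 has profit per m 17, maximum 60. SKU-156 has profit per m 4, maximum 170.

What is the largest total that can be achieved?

Highest profit per m first: SKU-124 20 > SKU-107 17 > SKU-122 8 > SKU-154 6 > SKU-156 4.
SKU-124 takes 170 to reach its cap of 170 — 60 left.
Give SKU-107 60 to hit its cap of 60 — 0 left.
Total = 20×170 + 17×60 = 4420.

4420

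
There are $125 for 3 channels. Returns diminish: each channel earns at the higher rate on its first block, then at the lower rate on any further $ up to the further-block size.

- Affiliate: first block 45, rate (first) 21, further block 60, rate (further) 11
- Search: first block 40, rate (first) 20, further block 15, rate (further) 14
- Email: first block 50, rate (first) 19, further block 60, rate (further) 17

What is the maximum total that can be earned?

Treat each block as its own option and order by rate: Affiliate/first 21 > Search/first 20 > Email/first 19 > Email/second 17 > Search/second 14 > Affiliate/second 11.
Fill Affiliate first block (45 at 21) — 80 left.
Search first at 20: fill all 40 — 40 left.
Email first at 19: only 40 left, fill 40.
Total = 21×45 + 20×40 + 19×40 = 2505.

2505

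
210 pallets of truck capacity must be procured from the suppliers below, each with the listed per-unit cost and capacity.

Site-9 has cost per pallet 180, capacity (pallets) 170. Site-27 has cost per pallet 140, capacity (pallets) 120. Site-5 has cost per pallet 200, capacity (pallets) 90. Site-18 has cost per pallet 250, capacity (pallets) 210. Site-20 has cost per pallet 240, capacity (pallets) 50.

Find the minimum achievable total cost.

33000

Cheapest first:
Site-27 at 140: take all 120 pallets ; 90 still needed.
Take 90 from Site-9 at 180 to finish.
Site-5, Site-20, Site-18: unused.
Cost = 120×140 + 90×180 = 33000.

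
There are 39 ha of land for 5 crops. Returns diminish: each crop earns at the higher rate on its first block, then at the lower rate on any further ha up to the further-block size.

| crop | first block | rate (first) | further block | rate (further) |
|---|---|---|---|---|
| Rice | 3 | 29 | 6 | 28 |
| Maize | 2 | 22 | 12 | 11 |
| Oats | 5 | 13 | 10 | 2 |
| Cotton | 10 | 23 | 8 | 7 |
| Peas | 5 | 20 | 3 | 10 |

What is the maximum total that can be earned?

782

Treat each block as its own option and order by rate: Rice/first 29 > Rice/second 28 > Cotton/first 23 > Maize/first 22 > Peas/first 20 > Oats/first 13 > Maize/second 11 > Peas/second 10 > Cotton/second 7 > Oats/second 2.
Rice/first (29): +3 → 36 left.
Fill Rice second block (6 at 28) → 30 left.
Cotton first at 23: fill all 10 → 20 left.
Maize first at 22: fill all 2 → 18 left.
Peas/first (20): +5 → 13 left.
Oats first at 13: fill all 5 → 8 left.
Maize second at 11: only 8 left, fill 8.
Total = 29×3 + 28×6 + 23×10 + 22×2 + 20×5 + 13×5 + 11×8 = 782.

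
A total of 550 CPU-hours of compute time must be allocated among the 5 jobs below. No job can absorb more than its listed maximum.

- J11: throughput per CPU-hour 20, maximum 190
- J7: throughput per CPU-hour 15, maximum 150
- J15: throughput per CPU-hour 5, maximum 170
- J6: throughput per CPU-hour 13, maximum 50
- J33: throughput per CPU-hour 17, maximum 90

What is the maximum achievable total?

Order the jobs by throughput per CPU-hour: J11 20 > J33 17 > J7 15 > J6 13 > J15 5.
J11 takes 190 to reach its cap of 190 → 360 left.
J33: +90 to 90 (cap) → 270 left.
J7 takes 150 to reach its cap of 150 → 120 left.
J6: +50 to 50 (cap) → 70 left.
J15: +70 (room for 170) → 70. Pool exhausted.
Total = 20×190 + 15×150 + 5×70 + 13×50 + 17×90 = 8580.

8580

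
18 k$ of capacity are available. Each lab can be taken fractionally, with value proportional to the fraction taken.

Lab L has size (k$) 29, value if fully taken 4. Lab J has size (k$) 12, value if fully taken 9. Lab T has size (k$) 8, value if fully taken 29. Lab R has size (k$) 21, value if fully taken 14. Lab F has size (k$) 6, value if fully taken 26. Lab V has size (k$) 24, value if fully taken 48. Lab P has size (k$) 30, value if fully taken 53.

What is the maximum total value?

63

Sort by value density: Lab F 26/6≈4.33, Lab T 29/8≈3.62, Lab V 48/24≈2, Lab P 53/30≈1.77, Lab J 9/12≈0.75, Lab R 14/21≈0.667, Lab L 4/29≈0.138.
Lab F: take in full, 6 k$ for value 26 ; 12 left.
Lab T: take in full, 8 k$ for value 29 ; 4 left.
Only 4 k$ remain; take 4/24 of Lab V for value 48×4/24 = 8.
Total value = 63.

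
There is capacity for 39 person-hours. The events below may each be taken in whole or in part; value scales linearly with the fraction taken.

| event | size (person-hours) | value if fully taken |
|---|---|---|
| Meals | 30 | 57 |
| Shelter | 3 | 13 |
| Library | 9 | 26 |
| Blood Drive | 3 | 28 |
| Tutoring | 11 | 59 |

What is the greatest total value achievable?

150.7

Best value per unit of size first: Blood Drive 28/3≈9.33, Tutoring 59/11≈5.36, Shelter 13/3≈4.33, Library 26/9≈2.89, Meals 57/30≈1.9.
Take all of Blood Drive (3 person-hours, value 28) — 36 person-hours left.
Tutoring: take in full, 11 person-hours for value 59 — 25 left.
Take all of Shelter (3 person-hours, value 13) — 22 person-hours left.
All 9 person-hours of Library fit (value 26) — 13 remain.
Only 13 person-hours remain; take 13/30 of Meals for value 57×13/30 = 24.7.
Total value = 150.7.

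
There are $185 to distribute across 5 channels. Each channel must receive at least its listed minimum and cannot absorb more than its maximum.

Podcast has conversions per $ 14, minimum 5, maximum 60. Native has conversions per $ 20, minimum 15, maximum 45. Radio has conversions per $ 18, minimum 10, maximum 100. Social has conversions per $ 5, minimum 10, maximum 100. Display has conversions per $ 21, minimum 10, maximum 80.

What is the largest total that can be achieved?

Meeting every minimum uses 5+15+10+10+10 = 50 $, leaving 135.
Order the channels by conversions per $: Display 21 > Native 20 > Radio 18 > Podcast 14 > Social 5.
Display takes 70 more to reach its cap of 80 ; 65 left.
Native takes 30 more to reach its cap of 45 ; 35 left.
Radio: +35 (room for 90) → 45. Pool exhausted.
Total = 14×5 + 20×45 + 18×45 + 5×10 + 21×80 = 3510.

3510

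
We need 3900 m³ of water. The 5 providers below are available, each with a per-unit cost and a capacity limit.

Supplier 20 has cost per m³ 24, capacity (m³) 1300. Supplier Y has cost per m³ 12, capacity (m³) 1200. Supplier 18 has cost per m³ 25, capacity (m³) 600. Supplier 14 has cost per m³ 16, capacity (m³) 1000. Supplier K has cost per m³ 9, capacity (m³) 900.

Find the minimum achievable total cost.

Cheapest first:
Supplier K at 9: take all 900 m³ → 3000 still needed.
Take 1200 from Supplier Y at 12 → need 1800 more.
Supplier 14 at 16: take all 1000 m³ → 800 still needed.
Supplier 20 at 24: take 800 of its 1300 → requirement met.
Supplier 18: unused.
Cost = 900×9 + 1200×12 + 1000×16 + 800×24 = 57700.

57700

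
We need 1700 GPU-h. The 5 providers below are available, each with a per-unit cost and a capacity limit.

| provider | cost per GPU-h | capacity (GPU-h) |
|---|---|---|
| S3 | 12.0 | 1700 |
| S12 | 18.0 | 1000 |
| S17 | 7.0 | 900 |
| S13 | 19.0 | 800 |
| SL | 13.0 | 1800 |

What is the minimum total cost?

15900

Use providers in increasing cost order.
Take 900 from S17 at 7.0 ; need 800 more.
Take 800 from S3 at 12.0 to finish.
SL, S12, S13: unused.
Cost = 900×7.0 + 800×12.0 = 15900.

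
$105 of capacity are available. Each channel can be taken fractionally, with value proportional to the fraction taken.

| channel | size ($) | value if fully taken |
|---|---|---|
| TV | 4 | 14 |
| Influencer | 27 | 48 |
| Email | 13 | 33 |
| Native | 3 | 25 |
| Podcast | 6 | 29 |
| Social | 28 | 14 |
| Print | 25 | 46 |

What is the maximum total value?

208.5

Rank by value-to-size ratio: Native 25/3≈8.33, Podcast 29/6≈4.83, TV 14/4≈3.5, Email 33/13≈2.54, Print 46/25≈1.84, Influencer 48/27≈1.78, Social 14/28≈0.5.
Take all of Native (3 $, value 25) ; 102 $ left.
Podcast: take in full, 6 $ for value 29 ; 96 left.
Take all of TV (4 $, value 14) ; 92 $ left.
Take all of Email (13 $, value 33) ; 79 $ left.
All 25 $ of Print fit (value 46) ; 54 remain.
All 27 $ of Influencer fit (value 48) ; 27 remain.
Only 27 $ remain; take 27/28 of Social for value 14×27/28 = 13.5.
Total value = 208.5.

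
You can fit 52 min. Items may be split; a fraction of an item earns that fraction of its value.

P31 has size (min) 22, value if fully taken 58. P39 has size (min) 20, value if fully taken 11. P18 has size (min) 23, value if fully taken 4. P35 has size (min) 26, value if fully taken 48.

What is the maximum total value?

Rank by value-to-size ratio: P31 58/22≈2.64, P35 48/26≈1.85, P39 11/20≈0.55, P18 4/23≈0.174.
Take all of P31 (22 min, value 58) → 30 min left.
P35: take in full, 26 min for value 48 → 4 left.
Fill the last 4 min with part of P39: 4/20 of it earns 2.2.
Total value = 108.2.

108.2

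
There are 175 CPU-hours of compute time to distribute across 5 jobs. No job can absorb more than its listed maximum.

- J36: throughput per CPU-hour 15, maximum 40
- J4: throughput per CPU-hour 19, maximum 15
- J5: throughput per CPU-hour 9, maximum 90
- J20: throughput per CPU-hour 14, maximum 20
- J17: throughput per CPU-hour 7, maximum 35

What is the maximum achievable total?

2045

Order the jobs by throughput per CPU-hour: J4 19 > J36 15 > J20 14 > J5 9 > J17 7.
Give J4 15 to hit its cap of 15 → 160 left.
Give J36 40 to hit its cap of 40 → 120 left.
Give J20 20 to hit its cap of 20 → 100 left.
Give J5 90 to hit its cap of 90 → 10 left.
J17: +10 (room for 35) → 10. Pool exhausted.
Total = 15×40 + 19×15 + 9×90 + 14×20 + 7×10 = 2045.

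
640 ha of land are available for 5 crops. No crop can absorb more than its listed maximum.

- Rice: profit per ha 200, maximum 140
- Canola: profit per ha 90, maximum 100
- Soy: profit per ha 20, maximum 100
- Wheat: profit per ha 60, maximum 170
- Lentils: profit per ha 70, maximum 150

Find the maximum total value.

59300

Order the crops by profit per ha: Rice 200 > Canola 90 > Lentils 70 > Wheat 60 > Soy 20.
Give Rice 140 to hit its cap of 140 — 500 left.
Give Canola 100 to hit its cap of 100 — 400 left.
Give Lentils 150 to hit its cap of 150 — 250 left.
Wheat takes 170 to reach its cap of 170 — 80 left.
Only 80 left; Soy takes them to reach 80.
Total = 200×140 + 90×100 + 20×80 + 60×170 + 70×150 = 59300.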